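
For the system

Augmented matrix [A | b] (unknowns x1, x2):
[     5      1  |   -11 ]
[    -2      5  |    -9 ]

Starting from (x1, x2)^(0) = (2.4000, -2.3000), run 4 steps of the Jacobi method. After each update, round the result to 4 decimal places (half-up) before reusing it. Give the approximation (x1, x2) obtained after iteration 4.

(-1.6774, -2.4803)

Iteration 1:
  x1 = (-11 - (1)·-2.3000) / (5) = -1.7400
  x2 = (-9 - (-2)·2.4000) / (5) = -0.8400
Iteration 2:
  x1 = (-11 - (1)·-0.8400) / (5) = -2.0320
  x2 = (-9 - (-2)·-1.7400) / (5) = -2.4960
Iteration 3:
  x1 = (-11 - (1)·-2.4960) / (5) = -1.7008
  x2 = (-9 - (-2)·-2.0320) / (5) = -2.6128
Iteration 4:
  x1 = (-11 - (1)·-2.6128) / (5) = -1.6774
  x2 = (-9 - (-2)·-1.7008) / (5) = -2.4803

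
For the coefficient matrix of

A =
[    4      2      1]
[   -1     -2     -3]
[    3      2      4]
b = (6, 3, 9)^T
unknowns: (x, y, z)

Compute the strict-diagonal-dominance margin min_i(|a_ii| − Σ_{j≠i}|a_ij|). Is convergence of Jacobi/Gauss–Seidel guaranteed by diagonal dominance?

row 1: |4| − (2+1) = 1
row 2: |-2| − (1+3) = -2
row 3: |4| − (3+2) = -1
minimum over rows = -2 → not strictly diagonally dominant

-2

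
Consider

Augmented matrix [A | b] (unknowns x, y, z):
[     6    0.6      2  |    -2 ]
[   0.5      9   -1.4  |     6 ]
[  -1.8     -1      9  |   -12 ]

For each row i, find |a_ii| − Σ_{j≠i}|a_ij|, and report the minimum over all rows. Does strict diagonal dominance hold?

3.4

row 1: |6| − (0.6+2) = 3.4
row 2: |9| − (0.5+1.4) = 7.1
row 3: |9| − (1.8+1) = 6.2
minimum over rows = 3.4 → strictly diagonally dominant (convergence guaranteed)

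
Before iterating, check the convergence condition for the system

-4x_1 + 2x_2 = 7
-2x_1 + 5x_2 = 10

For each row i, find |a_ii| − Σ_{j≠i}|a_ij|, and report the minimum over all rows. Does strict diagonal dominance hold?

2

row 1: |-4| − (2) = 2
row 2: |5| − (2) = 3
minimum over rows = 2 → strictly diagonally dominant (convergence guaranteed)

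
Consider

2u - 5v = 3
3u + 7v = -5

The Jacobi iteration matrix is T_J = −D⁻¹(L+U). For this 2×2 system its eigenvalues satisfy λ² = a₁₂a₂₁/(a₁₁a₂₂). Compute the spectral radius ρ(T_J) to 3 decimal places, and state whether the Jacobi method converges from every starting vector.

a₁₂a₂₁/(a₁₁a₂₂) = (-5)·(3) / ((2)·(7)) = -1.071429
ρ = √|-1.071429| = √1.071429 = 1.035
ρ > 1, so Jacobi diverges

1.035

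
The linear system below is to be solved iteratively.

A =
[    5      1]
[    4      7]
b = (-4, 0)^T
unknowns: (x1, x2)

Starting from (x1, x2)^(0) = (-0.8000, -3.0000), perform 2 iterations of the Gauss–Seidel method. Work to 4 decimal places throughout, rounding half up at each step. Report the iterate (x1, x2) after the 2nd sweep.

(-0.8229, 0.4702)

Iteration 1:
  x1 = (-4 - (1)·-3.0000) / (5) = -0.2000
  x2 = (0 - (4)·-0.2000) / (7) = 0.1143
Iteration 2:
  x1 = (-4 - (1)·0.1143) / (5) = -0.8229
  x2 = (0 - (4)·-0.8229) / (7) = 0.4702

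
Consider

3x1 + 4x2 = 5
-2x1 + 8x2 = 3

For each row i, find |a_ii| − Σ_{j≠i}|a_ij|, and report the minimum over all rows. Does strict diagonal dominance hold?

row 1: |3| − (4) = -1
row 2: |8| − (2) = 6
minimum over rows = -1 → not strictly diagonally dominant

-1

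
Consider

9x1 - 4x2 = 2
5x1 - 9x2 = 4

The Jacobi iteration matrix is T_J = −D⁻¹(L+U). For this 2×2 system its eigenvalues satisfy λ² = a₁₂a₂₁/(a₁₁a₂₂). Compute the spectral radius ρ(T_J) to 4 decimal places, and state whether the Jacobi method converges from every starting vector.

0.4969

a₁₂a₂₁/(a₁₁a₂₂) = (-4)·(5) / ((9)·(-9)) = 0.246914
ρ = √|0.246914| = √0.246914 = 0.4969
ρ < 1, so Jacobi converges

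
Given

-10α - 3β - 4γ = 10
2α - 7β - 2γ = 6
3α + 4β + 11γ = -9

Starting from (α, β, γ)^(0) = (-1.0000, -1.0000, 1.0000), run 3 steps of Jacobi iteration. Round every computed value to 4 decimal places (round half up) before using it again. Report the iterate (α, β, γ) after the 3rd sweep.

(-0.6647, -1.0000, -0.2751)

Iteration 1:
  α = (10 - (-3)·-1.0000 - (-4)·1.0000) / (-10) = -1.1000
  β = (6 - (2)·-1.0000 - (-2)·1.0000) / (-7) = -1.4286
  γ = (-9 - (3)·-1.0000 - (4)·-1.0000) / (11) = -0.1818
Iteration 2:
  α = (10 - (-3)·-1.4286 - (-4)·-0.1818) / (-10) = -0.4987
  β = (6 - (2)·-1.1000 - (-2)·-0.1818) / (-7) = -1.1195
  γ = (-9 - (3)·-1.1000 - (4)·-1.4286) / (11) = 0.0013
Iteration 3:
  α = (10 - (-3)·-1.1195 - (-4)·0.0013) / (-10) = -0.6647
  β = (6 - (2)·-0.4987 - (-2)·0.0013) / (-7) = -1.0000
  γ = (-9 - (3)·-0.4987 - (4)·-1.1195) / (11) = -0.2751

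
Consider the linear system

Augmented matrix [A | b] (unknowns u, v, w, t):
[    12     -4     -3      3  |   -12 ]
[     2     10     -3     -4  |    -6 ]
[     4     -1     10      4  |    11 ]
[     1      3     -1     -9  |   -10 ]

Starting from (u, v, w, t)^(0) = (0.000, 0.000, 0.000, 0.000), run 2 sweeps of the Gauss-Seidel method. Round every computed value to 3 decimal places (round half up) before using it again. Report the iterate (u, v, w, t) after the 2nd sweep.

(-0.944, 0.308, 1.227, 0.973)

Iteration 1:
  u = (-12 - (-4)·0.000 - (-3)·0.000 - (3)·0.000) / (12) = -1.000
  v = (-6 - (2)·-1.000 - (-3)·0.000 - (-4)·0.000) / (10) = -0.400
  w = (11 - (4)·-1.000 - (-1)·-0.400 - (4)·0.000) / (10) = 1.460
  t = (-10 - (1)·-1.000 - (3)·-0.400 - (-1)·1.460) / (-9) = 0.704
Iteration 2:
  u = (-12 - (-4)·-0.400 - (-3)·1.460 - (3)·0.704) / (12) = -0.944
  v = (-6 - (2)·-0.944 - (-3)·1.460 - (-4)·0.704) / (10) = 0.308
  w = (11 - (4)·-0.944 - (-1)·0.308 - (4)·0.704) / (10) = 1.227
  t = (-10 - (1)·-0.944 - (3)·0.308 - (-1)·1.227) / (-9) = 0.973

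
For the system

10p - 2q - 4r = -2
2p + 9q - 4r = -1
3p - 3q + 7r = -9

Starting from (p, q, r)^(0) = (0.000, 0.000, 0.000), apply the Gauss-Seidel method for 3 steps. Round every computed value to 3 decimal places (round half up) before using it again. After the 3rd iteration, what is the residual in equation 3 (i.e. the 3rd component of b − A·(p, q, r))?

-0.002

Iteration 1:
  p = (-2 - (-2)·0.000 - (-4)·0.000) / (10) = -0.200
  q = (-1 - (2)·-0.200 - (-4)·0.000) / (9) = -0.067
  r = (-9 - (3)·-0.200 - (-3)·-0.067) / (7) = -1.229
Iteration 2:
  p = (-2 - (-2)·-0.067 - (-4)·-1.229) / (10) = -0.705
  q = (-1 - (2)·-0.705 - (-4)·-1.229) / (9) = -0.501
  r = (-9 - (3)·-0.705 - (-3)·-0.501) / (7) = -1.198
Iteration 3:
  p = (-2 - (-2)·-0.501 - (-4)·-1.198) / (10) = -0.779
  q = (-1 - (2)·-0.779 - (-4)·-1.198) / (9) = -0.470
  r = (-9 - (3)·-0.779 - (-3)·-0.470) / (7) = -1.153
Residual b − A·x = (0.238, 0.176, -0.002)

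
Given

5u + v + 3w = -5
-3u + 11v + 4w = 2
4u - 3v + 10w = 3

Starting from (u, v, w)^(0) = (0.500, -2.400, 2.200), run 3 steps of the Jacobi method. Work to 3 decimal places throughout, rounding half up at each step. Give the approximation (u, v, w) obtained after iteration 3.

Iteration 1:
  u = (-5 - (1)·-2.400 - (3)·2.200) / (5) = -1.840
  v = (2 - (-3)·0.500 - (4)·2.200) / (11) = -0.482
  w = (3 - (4)·0.500 - (-3)·-2.400) / (10) = -0.620
Iteration 2:
  u = (-5 - (1)·-0.482 - (3)·-0.620) / (5) = -0.532
  v = (2 - (-3)·-1.840 - (4)·-0.620) / (11) = -0.095
  w = (3 - (4)·-1.840 - (-3)·-0.482) / (10) = 0.891
Iteration 3:
  u = (-5 - (1)·-0.095 - (3)·0.891) / (5) = -1.516
  v = (2 - (-3)·-0.532 - (4)·0.891) / (11) = -0.287
  w = (3 - (4)·-0.532 - (-3)·-0.095) / (10) = 0.484

(-1.516, -0.287, 0.484)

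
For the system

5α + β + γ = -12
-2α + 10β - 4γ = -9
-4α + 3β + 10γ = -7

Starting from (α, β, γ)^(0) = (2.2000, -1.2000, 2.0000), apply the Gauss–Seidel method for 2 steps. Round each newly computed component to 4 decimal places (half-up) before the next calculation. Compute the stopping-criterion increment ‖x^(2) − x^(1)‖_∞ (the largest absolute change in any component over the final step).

1.2981

Iteration 1:
  α = (-12 - (1)·-1.2000 - (1)·2.0000) / (5) = -2.5600
  β = (-9 - (-2)·-2.5600 - (-4)·2.0000) / (10) = -0.6120
  γ = (-7 - (-4)·-2.5600 - (3)·-0.6120) / (10) = -1.5404
Iteration 2:
  α = (-12 - (1)·-0.6120 - (1)·-1.5404) / (5) = -1.9695
  β = (-9 - (-2)·-1.9695 - (-4)·-1.5404) / (10) = -1.9101
  γ = (-7 - (-4)·-1.9695 - (3)·-1.9101) / (10) = -0.9148
Change: (0.5905, -1.2981, 0.6256) → max |·| = 1.2981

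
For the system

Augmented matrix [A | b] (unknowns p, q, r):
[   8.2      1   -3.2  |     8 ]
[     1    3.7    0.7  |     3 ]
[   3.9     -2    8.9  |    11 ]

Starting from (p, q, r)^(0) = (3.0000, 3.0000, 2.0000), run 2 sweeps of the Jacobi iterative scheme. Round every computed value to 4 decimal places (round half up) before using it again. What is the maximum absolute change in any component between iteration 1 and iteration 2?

0.7008

Iteration 1:
  p = (8 - (1)·3.0000 - (-3.2)·2.0000) / (8.2) = 1.3902
  q = (3 - (1)·3.0000 - (0.7)·2.0000) / (3.7) = -0.3784
  r = (11 - (3.9)·3.0000 - (-2)·3.0000) / (8.9) = 0.5955
Iteration 2:
  p = (8 - (1)·-0.3784 - (-3.2)·0.5955) / (8.2) = 1.2541
  q = (3 - (1)·1.3902 - (0.7)·0.5955) / (3.7) = 0.3224
  r = (11 - (3.9)·1.3902 - (-2)·-0.3784) / (8.9) = 0.5417
Change: (-0.1361, 0.7008, -0.0538) → max |·| = 0.7008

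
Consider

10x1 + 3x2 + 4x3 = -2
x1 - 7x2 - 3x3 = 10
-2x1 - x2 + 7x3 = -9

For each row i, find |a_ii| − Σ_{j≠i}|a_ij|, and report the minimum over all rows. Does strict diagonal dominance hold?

3

row 1: |10| − (3+4) = 3
row 2: |-7| − (1+3) = 3
row 3: |7| − (2+1) = 4
minimum over rows = 3 → strictly diagonally dominant (convergence guaranteed)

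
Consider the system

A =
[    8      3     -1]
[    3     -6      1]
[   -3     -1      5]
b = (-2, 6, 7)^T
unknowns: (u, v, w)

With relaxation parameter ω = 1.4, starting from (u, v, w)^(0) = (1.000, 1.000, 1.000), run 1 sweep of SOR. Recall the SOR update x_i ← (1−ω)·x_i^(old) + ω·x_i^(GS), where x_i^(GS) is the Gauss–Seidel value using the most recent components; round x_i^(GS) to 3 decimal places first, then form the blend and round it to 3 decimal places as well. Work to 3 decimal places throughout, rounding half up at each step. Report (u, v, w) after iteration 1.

(-1.100, -2.336, -0.018)

Iteration 1:
  u: GS value = (-2 - (3)·1.000 - (-1)·1.000) / (8) = -0.500;  u ← (1−ω)·1.000 + ω·-0.500 = -1.100
  v: GS value = (6 - (3)·-1.100 - (1)·1.000) / (-6) = -1.383;  v ← (1−ω)·1.000 + ω·-1.383 = -2.336
  w: GS value = (7 - (-3)·-1.100 - (-1)·-2.336) / (5) = 0.273;  w ← (1−ω)·1.000 + ω·0.273 = -0.018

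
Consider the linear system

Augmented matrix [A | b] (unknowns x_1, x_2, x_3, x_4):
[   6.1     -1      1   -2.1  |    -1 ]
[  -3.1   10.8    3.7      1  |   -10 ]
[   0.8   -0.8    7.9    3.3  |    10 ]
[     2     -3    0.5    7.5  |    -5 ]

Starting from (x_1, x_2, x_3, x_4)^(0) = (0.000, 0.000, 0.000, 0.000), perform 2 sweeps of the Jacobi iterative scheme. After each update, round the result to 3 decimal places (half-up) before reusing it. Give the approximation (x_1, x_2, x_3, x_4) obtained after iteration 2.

Iteration 1:
  x_1 = (-1 - (-1)·0.000 - (1)·0.000 - (-2.1)·0.000) / (6.1) = -0.164
  x_2 = (-10 - (-3.1)·0.000 - (3.7)·0.000 - (1)·0.000) / (10.8) = -0.926
  x_3 = (10 - (0.8)·0.000 - (-0.8)·0.000 - (3.3)·0.000) / (7.9) = 1.266
  x_4 = (-5 - (2)·0.000 - (-3)·0.000 - (0.5)·0.000) / (7.5) = -0.667
Iteration 2:
  x_1 = (-1 - (-1)·-0.926 - (1)·1.266 - (-2.1)·-0.667) / (6.1) = -0.753
  x_2 = (-10 - (-3.1)·-0.164 - (3.7)·1.266 - (1)·-0.667) / (10.8) = -1.345
  x_3 = (10 - (0.8)·-0.164 - (-0.8)·-0.926 - (3.3)·-0.667) / (7.9) = 1.467
  x_4 = (-5 - (2)·-0.164 - (-3)·-0.926 - (0.5)·1.266) / (7.5) = -1.078

(-0.753, -1.345, 1.467, -1.078)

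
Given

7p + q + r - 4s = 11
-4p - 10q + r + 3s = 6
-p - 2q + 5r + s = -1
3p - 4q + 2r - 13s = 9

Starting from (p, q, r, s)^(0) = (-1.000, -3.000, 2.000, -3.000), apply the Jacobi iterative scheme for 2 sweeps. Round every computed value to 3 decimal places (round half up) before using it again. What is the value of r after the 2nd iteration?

Iteration 1:
  p = (11 - (1)·-3.000 - (1)·2.000 - (-4)·-3.000) / (7) = 0.000
  q = (6 - (-4)·-1.000 - (1)·2.000 - (3)·-3.000) / (-10) = -0.900
  r = (-1 - (-1)·-1.000 - (-2)·-3.000 - (1)·-3.000) / (5) = -1.000
  s = (9 - (3)·-1.000 - (-4)·-3.000 - (2)·2.000) / (-13) = 0.308
Iteration 2:
  p = (11 - (1)·-0.900 - (1)·-1.000 - (-4)·0.308) / (7) = 2.019
  q = (6 - (-4)·0.000 - (1)·-1.000 - (3)·0.308) / (-10) = -0.608
  r = (-1 - (-1)·0.000 - (-2)·-0.900 - (1)·0.308) / (5) = -0.622
  s = (9 - (3)·0.000 - (-4)·-0.900 - (2)·-1.000) / (-13) = -0.569

-0.622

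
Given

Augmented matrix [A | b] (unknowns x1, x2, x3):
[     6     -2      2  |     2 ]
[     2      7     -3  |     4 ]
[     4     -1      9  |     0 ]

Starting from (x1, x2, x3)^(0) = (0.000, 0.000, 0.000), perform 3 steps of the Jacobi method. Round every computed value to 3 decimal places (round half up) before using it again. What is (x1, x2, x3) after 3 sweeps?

(0.520, 0.385, -0.180)

Iteration 1:
  x1 = (2 - (-2)·0.000 - (2)·0.000) / (6) = 0.333
  x2 = (4 - (2)·0.000 - (-3)·0.000) / (7) = 0.571
  x3 = (0 - (4)·0.000 - (-1)·0.000) / (9) = 0.000
Iteration 2:
  x1 = (2 - (-2)·0.571 - (2)·0.000) / (6) = 0.524
  x2 = (4 - (2)·0.333 - (-3)·0.000) / (7) = 0.476
  x3 = (0 - (4)·0.333 - (-1)·0.571) / (9) = -0.085
Iteration 3:
  x1 = (2 - (-2)·0.476 - (2)·-0.085) / (6) = 0.520
  x2 = (4 - (2)·0.524 - (-3)·-0.085) / (7) = 0.385
  x3 = (0 - (4)·0.524 - (-1)·0.476) / (9) = -0.180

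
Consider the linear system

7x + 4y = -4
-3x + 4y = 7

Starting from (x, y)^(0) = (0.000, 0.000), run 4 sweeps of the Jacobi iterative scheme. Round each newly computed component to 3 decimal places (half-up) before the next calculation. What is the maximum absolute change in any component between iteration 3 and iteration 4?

Iteration 1:
  x = (-4 - (4)·0.000) / (7) = -0.571
  y = (7 - (-3)·0.000) / (4) = 1.750
Iteration 2:
  x = (-4 - (4)·1.750) / (7) = -1.571
  y = (7 - (-3)·-0.571) / (4) = 1.322
Iteration 3:
  x = (-4 - (4)·1.322) / (7) = -1.327
  y = (7 - (-3)·-1.571) / (4) = 0.572
Iteration 4:
  x = (-4 - (4)·0.572) / (7) = -0.898
  y = (7 - (-3)·-1.327) / (4) = 0.755
Change: (0.429, 0.183) → max |·| = 0.429

0.429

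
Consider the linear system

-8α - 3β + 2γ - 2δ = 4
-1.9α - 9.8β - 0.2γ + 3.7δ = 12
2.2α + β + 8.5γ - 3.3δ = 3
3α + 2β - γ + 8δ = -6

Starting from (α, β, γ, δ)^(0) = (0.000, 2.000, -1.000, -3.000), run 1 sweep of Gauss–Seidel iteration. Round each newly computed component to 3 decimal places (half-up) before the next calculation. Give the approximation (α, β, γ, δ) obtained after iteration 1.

Iteration 1:
  α = (4 - (-3)·2.000 - (2)·-1.000 - (-2)·-3.000) / (-8) = -0.750
  β = (12 - (-1.9)·-0.750 - (-0.2)·-1.000 - (3.7)·-3.000) / (-9.8) = -2.191
  γ = (3 - (2.2)·-0.750 - (1)·-2.191 - (-3.3)·-3.000) / (8.5) = -0.360
  δ = (-6 - (3)·-0.750 - (2)·-2.191 - (-1)·-0.360) / (8) = 0.034

(-0.750, -2.191, -0.360, 0.034)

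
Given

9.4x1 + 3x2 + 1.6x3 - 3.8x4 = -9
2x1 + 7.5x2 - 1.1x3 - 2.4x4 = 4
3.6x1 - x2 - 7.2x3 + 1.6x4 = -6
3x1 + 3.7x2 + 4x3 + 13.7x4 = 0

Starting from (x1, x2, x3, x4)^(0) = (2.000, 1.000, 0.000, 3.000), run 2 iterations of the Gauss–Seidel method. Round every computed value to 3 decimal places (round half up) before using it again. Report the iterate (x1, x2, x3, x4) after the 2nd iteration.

(-1.961, 0.997, -0.455, 0.293)

Iteration 1:
  x1 = (-9 - (3)·1.000 - (1.6)·0.000 - (-3.8)·3.000) / (9.4) = -0.064
  x2 = (4 - (2)·-0.064 - (-1.1)·0.000 - (-2.4)·3.000) / (7.5) = 1.510
  x3 = (-6 - (3.6)·-0.064 - (-1)·1.510 - (1.6)·3.000) / (-7.2) = 1.258
  x4 = (0 - (3)·-0.064 - (3.7)·1.510 - (4)·1.258) / (13.7) = -0.761
Iteration 2:
  x1 = (-9 - (3)·1.510 - (1.6)·1.258 - (-3.8)·-0.761) / (9.4) = -1.961
  x2 = (4 - (2)·-1.961 - (-1.1)·1.258 - (-2.4)·-0.761) / (7.5) = 0.997
  x3 = (-6 - (3.6)·-1.961 - (-1)·0.997 - (1.6)·-0.761) / (-7.2) = -0.455
  x4 = (0 - (3)·-1.961 - (3.7)·0.997 - (4)·-0.455) / (13.7) = 0.293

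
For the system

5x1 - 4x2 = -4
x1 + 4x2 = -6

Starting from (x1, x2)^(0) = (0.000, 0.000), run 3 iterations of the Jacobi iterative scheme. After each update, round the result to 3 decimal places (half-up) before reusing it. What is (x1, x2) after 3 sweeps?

Iteration 1:
  x1 = (-4 - (-4)·0.000) / (5) = -0.800
  x2 = (-6 - (1)·0.000) / (4) = -1.500
Iteration 2:
  x1 = (-4 - (-4)·-1.500) / (5) = -2.000
  x2 = (-6 - (1)·-0.800) / (4) = -1.300
Iteration 3:
  x1 = (-4 - (-4)·-1.300) / (5) = -1.840
  x2 = (-6 - (1)·-2.000) / (4) = -1.000

(-1.840, -1.000)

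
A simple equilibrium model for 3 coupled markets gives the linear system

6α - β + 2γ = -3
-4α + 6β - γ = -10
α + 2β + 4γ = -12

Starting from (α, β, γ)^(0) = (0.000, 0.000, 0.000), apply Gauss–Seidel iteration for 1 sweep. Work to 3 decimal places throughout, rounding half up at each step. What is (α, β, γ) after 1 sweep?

Iteration 1:
  α = (-3 - (-1)·0.000 - (2)·0.000) / (6) = -0.500
  β = (-10 - (-4)·-0.500 - (-1)·0.000) / (6) = -2.000
  γ = (-12 - (1)·-0.500 - (2)·-2.000) / (4) = -1.875

(-0.500, -2.000, -1.875)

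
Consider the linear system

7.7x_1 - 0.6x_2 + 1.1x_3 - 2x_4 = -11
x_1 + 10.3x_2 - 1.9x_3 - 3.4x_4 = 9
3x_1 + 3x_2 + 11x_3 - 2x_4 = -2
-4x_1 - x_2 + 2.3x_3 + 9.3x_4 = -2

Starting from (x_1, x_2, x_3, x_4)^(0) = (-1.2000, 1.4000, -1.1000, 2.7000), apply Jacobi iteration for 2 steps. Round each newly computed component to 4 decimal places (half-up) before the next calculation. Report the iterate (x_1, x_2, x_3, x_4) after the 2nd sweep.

(-1.4143, 0.8636, -0.5700, -0.2958)

Iteration 1:
  x_1 = (-11 - (-0.6)·1.4000 - (1.1)·-1.1000 - (-2)·2.7000) / (7.7) = -0.4610
  x_2 = (9 - (1)·-1.2000 - (-1.9)·-1.1000 - (-3.4)·2.7000) / (10.3) = 1.6786
  x_3 = (-2 - (3)·-1.2000 - (3)·1.4000 - (-2)·2.7000) / (11) = 0.2545
  x_4 = (-2 - (-4)·-1.2000 - (-1)·1.4000 - (2.3)·-1.1000) / (9.3) = -0.3086
Iteration 2:
  x_1 = (-11 - (-0.6)·1.6786 - (1.1)·0.2545 - (-2)·-0.3086) / (7.7) = -1.4143
  x_2 = (9 - (1)·-0.4610 - (-1.9)·0.2545 - (-3.4)·-0.3086) / (10.3) = 0.8636
  x_3 = (-2 - (3)·-0.4610 - (3)·1.6786 - (-2)·-0.3086) / (11) = -0.5700
  x_4 = (-2 - (-4)·-0.4610 - (-1)·1.6786 - (2.3)·0.2545) / (9.3) = -0.2958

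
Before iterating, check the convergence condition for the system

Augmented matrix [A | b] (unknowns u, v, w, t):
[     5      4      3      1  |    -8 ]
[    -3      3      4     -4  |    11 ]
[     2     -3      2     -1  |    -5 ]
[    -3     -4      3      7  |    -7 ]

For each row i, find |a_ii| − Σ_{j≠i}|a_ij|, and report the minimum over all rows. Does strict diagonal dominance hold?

-8

row 1: |5| − (4+3+1) = -3
row 2: |3| − (3+4+4) = -8
row 3: |2| − (2+3+1) = -4
row 4: |7| − (3+4+3) = -3
minimum over rows = -8 → not strictly diagonally dominant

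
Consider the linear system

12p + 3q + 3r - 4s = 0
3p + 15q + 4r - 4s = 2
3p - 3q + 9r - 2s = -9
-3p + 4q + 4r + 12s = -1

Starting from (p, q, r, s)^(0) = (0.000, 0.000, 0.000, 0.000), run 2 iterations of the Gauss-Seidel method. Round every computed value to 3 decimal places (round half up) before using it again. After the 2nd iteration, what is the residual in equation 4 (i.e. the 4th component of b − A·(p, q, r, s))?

-0.001

Iteration 1:
  p = (0 - (3)·0.000 - (3)·0.000 - (-4)·0.000) / (12) = 0.000
  q = (2 - (3)·0.000 - (4)·0.000 - (-4)·0.000) / (15) = 0.133
  r = (-9 - (3)·0.000 - (-3)·0.133 - (-2)·0.000) / (9) = -0.956
  s = (-1 - (-3)·0.000 - (4)·0.133 - (4)·-0.956) / (12) = 0.191
Iteration 2:
  p = (0 - (3)·0.133 - (3)·-0.956 - (-4)·0.191) / (12) = 0.269
  q = (2 - (3)·0.269 - (4)·-0.956 - (-4)·0.191) / (15) = 0.385
  r = (-9 - (3)·0.269 - (-3)·0.385 - (-2)·0.191) / (9) = -0.919
  s = (-1 - (-3)·0.269 - (4)·0.385 - (4)·-0.919) / (12) = 0.162
Residual b − A·x = (-0.978, -0.258, -0.057, -0.001)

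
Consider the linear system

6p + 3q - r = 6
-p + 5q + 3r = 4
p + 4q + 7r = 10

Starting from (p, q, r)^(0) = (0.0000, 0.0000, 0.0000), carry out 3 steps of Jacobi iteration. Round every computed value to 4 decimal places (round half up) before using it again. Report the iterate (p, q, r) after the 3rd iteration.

Iteration 1:
  p = (6 - (3)·0.0000 - (-1)·0.0000) / (6) = 1.0000
  q = (4 - (-1)·0.0000 - (3)·0.0000) / (5) = 0.8000
  r = (10 - (1)·0.0000 - (4)·0.0000) / (7) = 1.4286
Iteration 2:
  p = (6 - (3)·0.8000 - (-1)·1.4286) / (6) = 0.8381
  q = (4 - (-1)·1.0000 - (3)·1.4286) / (5) = 0.1428
  r = (10 - (1)·1.0000 - (4)·0.8000) / (7) = 0.8286
Iteration 3:
  p = (6 - (3)·0.1428 - (-1)·0.8286) / (6) = 1.0667
  q = (4 - (-1)·0.8381 - (3)·0.8286) / (5) = 0.4705
  r = (10 - (1)·0.8381 - (4)·0.1428) / (7) = 1.2272

(1.0667, 0.4705, 1.2272)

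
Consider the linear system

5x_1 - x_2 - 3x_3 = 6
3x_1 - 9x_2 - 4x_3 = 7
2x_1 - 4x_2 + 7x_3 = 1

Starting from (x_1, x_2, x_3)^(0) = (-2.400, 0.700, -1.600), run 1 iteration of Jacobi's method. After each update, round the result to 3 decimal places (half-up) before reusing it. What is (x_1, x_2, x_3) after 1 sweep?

Iteration 1:
  x_1 = (6 - (-1)·0.700 - (-3)·-1.600) / (5) = 0.380
  x_2 = (7 - (3)·-2.400 - (-4)·-1.600) / (-9) = -0.867
  x_3 = (1 - (2)·-2.400 - (-4)·0.700) / (7) = 1.229

(0.380, -0.867, 1.229)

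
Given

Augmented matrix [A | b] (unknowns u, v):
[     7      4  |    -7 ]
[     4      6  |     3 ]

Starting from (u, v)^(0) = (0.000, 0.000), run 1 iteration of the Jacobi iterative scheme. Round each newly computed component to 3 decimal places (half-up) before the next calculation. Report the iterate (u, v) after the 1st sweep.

(-1.000, 0.500)

Iteration 1:
  u = (-7 - (4)·0.000) / (7) = -1.000
  v = (3 - (4)·0.000) / (6) = 0.500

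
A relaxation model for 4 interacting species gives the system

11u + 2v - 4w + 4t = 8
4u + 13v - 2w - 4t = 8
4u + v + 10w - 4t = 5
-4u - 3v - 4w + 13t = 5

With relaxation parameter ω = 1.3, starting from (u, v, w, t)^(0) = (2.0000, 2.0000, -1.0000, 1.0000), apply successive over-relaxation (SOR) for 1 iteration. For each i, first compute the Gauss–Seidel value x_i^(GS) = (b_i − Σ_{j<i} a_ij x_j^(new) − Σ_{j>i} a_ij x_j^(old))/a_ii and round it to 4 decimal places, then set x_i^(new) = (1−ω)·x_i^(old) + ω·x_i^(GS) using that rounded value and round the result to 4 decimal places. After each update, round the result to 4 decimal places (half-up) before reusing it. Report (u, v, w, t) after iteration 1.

(-1.0727, 0.8291, 1.9201, 0.7877)

Iteration 1:
  u: GS value = (8 - (2)·2.0000 - (-4)·-1.0000 - (4)·1.0000) / (11) = -0.3636;  u ← (1−ω)·2.0000 + ω·-0.3636 = -1.0727
  v: GS value = (8 - (4)·-1.0727 - (-2)·-1.0000 - (-4)·1.0000) / (13) = 1.0993;  v ← (1−ω)·2.0000 + ω·1.0993 = 0.8291
  w: GS value = (5 - (4)·-1.0727 - (1)·0.8291 - (-4)·1.0000) / (10) = 1.2462;  w ← (1−ω)·-1.0000 + ω·1.2462 = 1.9201
  t: GS value = (5 - (-4)·-1.0727 - (-3)·0.8291 - (-4)·1.9201) / (13) = 0.8367;  t ← (1−ω)·1.0000 + ω·0.8367 = 0.7877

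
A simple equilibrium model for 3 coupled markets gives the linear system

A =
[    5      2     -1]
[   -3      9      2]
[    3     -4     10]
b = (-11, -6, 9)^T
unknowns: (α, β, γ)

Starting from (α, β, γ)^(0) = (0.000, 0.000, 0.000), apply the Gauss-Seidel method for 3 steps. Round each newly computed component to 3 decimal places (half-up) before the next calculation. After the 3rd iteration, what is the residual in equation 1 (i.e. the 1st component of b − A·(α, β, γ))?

-0.027

Iteration 1:
  α = (-11 - (2)·0.000 - (-1)·0.000) / (5) = -2.200
  β = (-6 - (-3)·-2.200 - (2)·0.000) / (9) = -1.400
  γ = (9 - (3)·-2.200 - (-4)·-1.400) / (10) = 1.000
Iteration 2:
  α = (-11 - (2)·-1.400 - (-1)·1.000) / (5) = -1.440
  β = (-6 - (-3)·-1.440 - (2)·1.000) / (9) = -1.369
  γ = (9 - (3)·-1.440 - (-4)·-1.369) / (10) = 0.784
Iteration 3:
  α = (-11 - (2)·-1.369 - (-1)·0.784) / (5) = -1.496
  β = (-6 - (-3)·-1.496 - (2)·0.784) / (9) = -1.340
  γ = (9 - (3)·-1.496 - (-4)·-1.340) / (10) = 0.813
Residual b − A·x = (-0.027, -0.054, -0.002)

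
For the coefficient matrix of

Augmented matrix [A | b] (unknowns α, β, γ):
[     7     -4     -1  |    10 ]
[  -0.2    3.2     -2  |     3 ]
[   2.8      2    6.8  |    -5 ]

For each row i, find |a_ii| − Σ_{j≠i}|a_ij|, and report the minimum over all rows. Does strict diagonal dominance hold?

1

row 1: |7| − (4+1) = 2
row 2: |3.2| − (0.2+2) = 1
row 3: |6.8| − (2.8+2) = 2
minimum over rows = 1 → strictly diagonally dominant (convergence guaranteed)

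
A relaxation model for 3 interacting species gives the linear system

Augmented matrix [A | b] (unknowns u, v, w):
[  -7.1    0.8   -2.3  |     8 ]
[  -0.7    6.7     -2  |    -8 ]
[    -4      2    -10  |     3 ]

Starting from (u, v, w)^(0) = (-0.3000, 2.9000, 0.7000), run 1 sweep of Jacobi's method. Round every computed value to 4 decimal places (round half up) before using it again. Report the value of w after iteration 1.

0.4000

Iteration 1:
  u = (8 - (0.8)·2.9000 - (-2.3)·0.7000) / (-7.1) = -1.0268
  v = (-8 - (-0.7)·-0.3000 - (-2)·0.7000) / (6.7) = -1.0164
  w = (3 - (-4)·-0.3000 - (2)·2.9000) / (-10) = 0.4000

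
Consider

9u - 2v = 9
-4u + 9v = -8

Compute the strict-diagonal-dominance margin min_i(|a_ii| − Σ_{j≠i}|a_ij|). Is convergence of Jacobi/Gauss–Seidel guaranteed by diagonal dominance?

row 1: |9| − (2) = 7
row 2: |9| − (4) = 5
minimum over rows = 5 → strictly diagonally dominant (convergence guaranteed)

5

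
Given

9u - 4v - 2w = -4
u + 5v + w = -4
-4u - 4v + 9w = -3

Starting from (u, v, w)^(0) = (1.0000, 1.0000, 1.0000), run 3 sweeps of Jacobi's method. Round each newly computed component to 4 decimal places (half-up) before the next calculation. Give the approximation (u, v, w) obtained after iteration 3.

Iteration 1:
  u = (-4 - (-4)·1.0000 - (-2)·1.0000) / (9) = 0.2222
  v = (-4 - (1)·1.0000 - (1)·1.0000) / (5) = -1.2000
  w = (-3 - (-4)·1.0000 - (-4)·1.0000) / (9) = 0.5556
Iteration 2:
  u = (-4 - (-4)·-1.2000 - (-2)·0.5556) / (9) = -0.8543
  v = (-4 - (1)·0.2222 - (1)·0.5556) / (5) = -0.9556
  w = (-3 - (-4)·0.2222 - (-4)·-1.2000) / (9) = -0.7679
Iteration 3:
  u = (-4 - (-4)·-0.9556 - (-2)·-0.7679) / (9) = -1.0398
  v = (-4 - (1)·-0.8543 - (1)·-0.7679) / (5) = -0.4756
  w = (-3 - (-4)·-0.8543 - (-4)·-0.9556) / (9) = -1.1377

(-1.0398, -0.4756, -1.1377)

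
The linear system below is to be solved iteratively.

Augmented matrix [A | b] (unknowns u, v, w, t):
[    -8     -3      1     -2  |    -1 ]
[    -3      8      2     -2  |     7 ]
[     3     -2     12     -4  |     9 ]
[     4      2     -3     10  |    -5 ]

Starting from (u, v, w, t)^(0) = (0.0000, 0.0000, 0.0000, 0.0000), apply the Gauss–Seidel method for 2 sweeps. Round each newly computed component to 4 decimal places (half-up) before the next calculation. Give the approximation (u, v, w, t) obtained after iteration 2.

(0.0065, 0.5412, 0.6810, -0.4065)

Iteration 1:
  u = (-1 - (-3)·0.0000 - (1)·0.0000 - (-2)·0.0000) / (-8) = 0.1250
  v = (7 - (-3)·0.1250 - (2)·0.0000 - (-2)·0.0000) / (8) = 0.9219
  w = (9 - (3)·0.1250 - (-2)·0.9219 - (-4)·0.0000) / (12) = 0.8724
  t = (-5 - (4)·0.1250 - (2)·0.9219 - (-3)·0.8724) / (10) = -0.4727
Iteration 2:
  u = (-1 - (-3)·0.9219 - (1)·0.8724 - (-2)·-0.4727) / (-8) = 0.0065
  v = (7 - (-3)·0.0065 - (2)·0.8724 - (-2)·-0.4727) / (8) = 0.5412
  w = (9 - (3)·0.0065 - (-2)·0.5412 - (-4)·-0.4727) / (12) = 0.6810
  t = (-5 - (4)·0.0065 - (2)·0.5412 - (-3)·0.6810) / (10) = -0.4065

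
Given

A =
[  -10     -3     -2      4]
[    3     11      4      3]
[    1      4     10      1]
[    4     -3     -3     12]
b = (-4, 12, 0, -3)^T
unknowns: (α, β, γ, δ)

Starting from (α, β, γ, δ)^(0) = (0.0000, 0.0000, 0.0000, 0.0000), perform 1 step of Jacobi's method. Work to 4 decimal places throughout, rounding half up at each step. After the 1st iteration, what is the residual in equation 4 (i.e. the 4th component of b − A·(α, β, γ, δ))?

1.6727

Iteration 1:
  α = (-4 - (-3)·0.0000 - (-2)·0.0000 - (4)·0.0000) / (-10) = 0.4000
  β = (12 - (3)·0.0000 - (4)·0.0000 - (3)·0.0000) / (11) = 1.0909
  γ = (0 - (1)·0.0000 - (4)·0.0000 - (1)·0.0000) / (10) = 0.0000
  δ = (-3 - (4)·0.0000 - (-3)·0.0000 - (-3)·0.0000) / (12) = -0.2500
Residual b − A·x = (4.2727, -0.4499, -4.5136, 1.6727)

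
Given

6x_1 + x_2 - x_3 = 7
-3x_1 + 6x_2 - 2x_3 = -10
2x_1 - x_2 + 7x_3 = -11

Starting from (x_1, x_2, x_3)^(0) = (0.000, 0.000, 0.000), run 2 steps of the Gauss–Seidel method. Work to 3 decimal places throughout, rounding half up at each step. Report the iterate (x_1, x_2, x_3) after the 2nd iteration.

Iteration 1:
  x_1 = (7 - (1)·0.000 - (-1)·0.000) / (6) = 1.167
  x_2 = (-10 - (-3)·1.167 - (-2)·0.000) / (6) = -1.083
  x_3 = (-11 - (2)·1.167 - (-1)·-1.083) / (7) = -2.060
Iteration 2:
  x_1 = (7 - (1)·-1.083 - (-1)·-2.060) / (6) = 1.004
  x_2 = (-10 - (-3)·1.004 - (-2)·-2.060) / (6) = -1.851
  x_3 = (-11 - (2)·1.004 - (-1)·-1.851) / (7) = -2.123

(1.004, -1.851, -2.123)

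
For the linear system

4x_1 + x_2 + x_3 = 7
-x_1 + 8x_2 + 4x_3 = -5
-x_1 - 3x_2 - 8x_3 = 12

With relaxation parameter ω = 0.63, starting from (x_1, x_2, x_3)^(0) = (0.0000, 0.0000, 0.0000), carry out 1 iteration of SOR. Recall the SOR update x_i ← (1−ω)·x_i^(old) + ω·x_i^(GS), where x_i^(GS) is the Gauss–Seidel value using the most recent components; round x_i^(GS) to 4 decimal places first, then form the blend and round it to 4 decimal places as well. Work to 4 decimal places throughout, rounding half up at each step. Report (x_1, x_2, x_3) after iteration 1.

(1.1025, -0.3069, -0.9593)

Iteration 1:
  x_1: GS value = (7 - (1)·0.0000 - (1)·0.0000) / (4) = 1.7500;  x_1 ← (1−ω)·0.0000 + ω·1.7500 = 1.1025
  x_2: GS value = (-5 - (-1)·1.1025 - (4)·0.0000) / (8) = -0.4872;  x_2 ← (1−ω)·0.0000 + ω·-0.4872 = -0.3069
  x_3: GS value = (12 - (-1)·1.1025 - (-3)·-0.3069) / (-8) = -1.5227;  x_3 ← (1−ω)·0.0000 + ω·-1.5227 = -0.9593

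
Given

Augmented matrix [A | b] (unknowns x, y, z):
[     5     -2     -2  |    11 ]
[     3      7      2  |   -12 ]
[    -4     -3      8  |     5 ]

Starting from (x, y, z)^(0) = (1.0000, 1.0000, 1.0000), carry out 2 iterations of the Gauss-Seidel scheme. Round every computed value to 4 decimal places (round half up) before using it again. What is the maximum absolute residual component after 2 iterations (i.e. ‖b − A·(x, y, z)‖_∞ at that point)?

Iteration 1:
  x = (11 - (-2)·1.0000 - (-2)·1.0000) / (5) = 3.0000
  y = (-12 - (3)·3.0000 - (2)·1.0000) / (7) = -3.2857
  z = (5 - (-4)·3.0000 - (-3)·-3.2857) / (8) = 0.8929
Iteration 2:
  x = (11 - (-2)·-3.2857 - (-2)·0.8929) / (5) = 1.2429
  y = (-12 - (3)·1.2429 - (2)·0.8929) / (7) = -2.5021
  z = (5 - (-4)·1.2429 - (-3)·-2.5021) / (8) = 0.3082
Residual b − A·x = (0.3977, 1.1696, -0.0003); ∞-norm = 1.1696

1.1696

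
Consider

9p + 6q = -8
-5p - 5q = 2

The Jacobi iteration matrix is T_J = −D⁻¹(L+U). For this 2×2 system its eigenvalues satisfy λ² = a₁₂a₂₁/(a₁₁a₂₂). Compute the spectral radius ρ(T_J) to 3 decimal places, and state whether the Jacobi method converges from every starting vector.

a₁₂a₂₁/(a₁₁a₂₂) = (6)·(-5) / ((9)·(-5)) = 0.666667
ρ = √|0.666667| = √0.666667 = 0.816
ρ < 1, so Jacobi converges

0.816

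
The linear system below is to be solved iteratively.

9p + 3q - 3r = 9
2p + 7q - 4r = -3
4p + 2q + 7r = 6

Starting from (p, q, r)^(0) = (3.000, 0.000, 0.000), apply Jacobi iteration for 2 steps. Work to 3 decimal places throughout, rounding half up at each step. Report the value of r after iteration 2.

0.653

Iteration 1:
  p = (9 - (3)·0.000 - (-3)·0.000) / (9) = 1.000
  q = (-3 - (2)·3.000 - (-4)·0.000) / (7) = -1.286
  r = (6 - (4)·3.000 - (2)·0.000) / (7) = -0.857
Iteration 2:
  p = (9 - (3)·-1.286 - (-3)·-0.857) / (9) = 1.143
  q = (-3 - (2)·1.000 - (-4)·-0.857) / (7) = -1.204
  r = (6 - (4)·1.000 - (2)·-1.286) / (7) = 0.653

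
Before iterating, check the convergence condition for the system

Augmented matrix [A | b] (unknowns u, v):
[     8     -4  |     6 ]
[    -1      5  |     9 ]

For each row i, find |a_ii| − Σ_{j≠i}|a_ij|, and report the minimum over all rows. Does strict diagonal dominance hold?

4

row 1: |8| − (4) = 4
row 2: |5| − (1) = 4
minimum over rows = 4 → strictly diagonally dominant (convergence guaranteed)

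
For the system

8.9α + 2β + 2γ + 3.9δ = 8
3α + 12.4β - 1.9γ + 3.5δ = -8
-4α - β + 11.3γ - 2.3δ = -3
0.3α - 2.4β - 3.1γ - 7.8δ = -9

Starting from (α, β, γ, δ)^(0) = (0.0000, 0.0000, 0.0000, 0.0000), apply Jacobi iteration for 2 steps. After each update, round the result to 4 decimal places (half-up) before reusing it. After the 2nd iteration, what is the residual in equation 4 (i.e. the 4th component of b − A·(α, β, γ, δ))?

0.2271

Iteration 1:
  α = (8 - (2)·0.0000 - (2)·0.0000 - (3.9)·0.0000) / (8.9) = 0.8989
  β = (-8 - (3)·0.0000 - (-1.9)·0.0000 - (3.5)·0.0000) / (12.4) = -0.6452
  γ = (-3 - (-4)·0.0000 - (-1)·0.0000 - (-2.3)·0.0000) / (11.3) = -0.2655
  δ = (-9 - (0.3)·0.0000 - (-2.4)·0.0000 - (-3.1)·0.0000) / (-7.8) = 1.1538
Iteration 2:
  α = (8 - (2)·-0.6452 - (2)·-0.2655 - (3.9)·1.1538) / (8.9) = 0.5979
  β = (-8 - (3)·0.8989 - (-1.9)·-0.2655 - (3.5)·1.1538) / (12.4) = -1.2290
  γ = (-3 - (-4)·0.8989 - (-1)·-0.6452 - (-2.3)·1.1538) / (11.3) = 0.2305
  δ = (-9 - (0.3)·0.8989 - (-2.4)·-0.6452 - (-3.1)·-0.2655) / (-7.8) = 1.4925
Residual b − A·x = (-1.1451, 0.6601, -1.0093, 0.2271)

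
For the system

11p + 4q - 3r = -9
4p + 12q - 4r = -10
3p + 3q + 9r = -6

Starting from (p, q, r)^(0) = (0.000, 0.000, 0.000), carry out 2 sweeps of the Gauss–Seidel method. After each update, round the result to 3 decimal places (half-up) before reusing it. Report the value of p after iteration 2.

-0.671

Iteration 1:
  p = (-9 - (4)·0.000 - (-3)·0.000) / (11) = -0.818
  q = (-10 - (4)·-0.818 - (-4)·0.000) / (12) = -0.561
  r = (-6 - (3)·-0.818 - (3)·-0.561) / (9) = -0.207
Iteration 2:
  p = (-9 - (4)·-0.561 - (-3)·-0.207) / (11) = -0.671
  q = (-10 - (4)·-0.671 - (-4)·-0.207) / (12) = -0.679
  r = (-6 - (3)·-0.671 - (3)·-0.679) / (9) = -0.217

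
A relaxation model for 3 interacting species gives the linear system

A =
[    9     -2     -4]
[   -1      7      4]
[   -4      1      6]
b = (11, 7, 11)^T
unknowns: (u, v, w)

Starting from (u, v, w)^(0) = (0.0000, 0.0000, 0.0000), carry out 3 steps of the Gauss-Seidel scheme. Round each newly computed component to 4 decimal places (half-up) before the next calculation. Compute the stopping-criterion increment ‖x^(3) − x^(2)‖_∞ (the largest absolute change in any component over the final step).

0.5981

Iteration 1:
  u = (11 - (-2)·0.0000 - (-4)·0.0000) / (9) = 1.2222
  v = (7 - (-1)·1.2222 - (4)·0.0000) / (7) = 1.1746
  w = (11 - (-4)·1.2222 - (1)·1.1746) / (6) = 2.4524
Iteration 2:
  u = (11 - (-2)·1.1746 - (-4)·2.4524) / (9) = 2.5732
  v = (7 - (-1)·2.5732 - (4)·2.4524) / (7) = -0.0338
  w = (11 - (-4)·2.5732 - (1)·-0.0338) / (6) = 3.5544
Iteration 3:
  u = (11 - (-2)·-0.0338 - (-4)·3.5544) / (9) = 2.7944
  v = (7 - (-1)·2.7944 - (4)·3.5544) / (7) = -0.6319
  w = (11 - (-4)·2.7944 - (1)·-0.6319) / (6) = 3.8016
Change: (0.2212, -0.5981, 0.2472) → max |·| = 0.5981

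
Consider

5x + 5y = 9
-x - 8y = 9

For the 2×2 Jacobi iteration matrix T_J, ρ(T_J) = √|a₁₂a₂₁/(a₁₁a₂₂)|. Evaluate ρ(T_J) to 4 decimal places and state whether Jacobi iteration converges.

0.3536

a₁₂a₂₁/(a₁₁a₂₂) = (5)·(-1) / ((5)·(-8)) = 0.125000
ρ = √|0.125000| = √0.125000 = 0.3536
ρ < 1, so Jacobi converges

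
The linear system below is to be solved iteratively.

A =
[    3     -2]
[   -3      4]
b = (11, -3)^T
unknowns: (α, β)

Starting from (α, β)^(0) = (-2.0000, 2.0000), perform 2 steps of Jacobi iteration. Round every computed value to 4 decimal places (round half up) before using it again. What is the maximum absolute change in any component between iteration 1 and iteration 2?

5.2500

Iteration 1:
  α = (11 - (-2)·2.0000) / (3) = 5.0000
  β = (-3 - (-3)·-2.0000) / (4) = -2.2500
Iteration 2:
  α = (11 - (-2)·-2.2500) / (3) = 2.1667
  β = (-3 - (-3)·5.0000) / (4) = 3.0000
Change: (-2.8333, 5.2500) → max |·| = 5.2500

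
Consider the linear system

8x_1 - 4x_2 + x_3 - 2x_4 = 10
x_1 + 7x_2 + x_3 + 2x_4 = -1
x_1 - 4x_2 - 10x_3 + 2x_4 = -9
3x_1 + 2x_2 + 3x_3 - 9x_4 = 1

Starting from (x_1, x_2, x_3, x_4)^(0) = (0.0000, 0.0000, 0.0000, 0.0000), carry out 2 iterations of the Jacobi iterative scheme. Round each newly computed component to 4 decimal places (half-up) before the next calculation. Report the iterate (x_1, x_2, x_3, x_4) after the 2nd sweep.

(1.0383, -0.4183, 1.0599, 0.5738)

Iteration 1:
  x_1 = (10 - (-4)·0.0000 - (1)·0.0000 - (-2)·0.0000) / (8) = 1.2500
  x_2 = (-1 - (1)·0.0000 - (1)·0.0000 - (2)·0.0000) / (7) = -0.1429
  x_3 = (-9 - (1)·0.0000 - (-4)·0.0000 - (2)·0.0000) / (-10) = 0.9000
  x_4 = (1 - (3)·0.0000 - (2)·0.0000 - (3)·0.0000) / (-9) = -0.1111
Iteration 2:
  x_1 = (10 - (-4)·-0.1429 - (1)·0.9000 - (-2)·-0.1111) / (8) = 1.0383
  x_2 = (-1 - (1)·1.2500 - (1)·0.9000 - (2)·-0.1111) / (7) = -0.4183
  x_3 = (-9 - (1)·1.2500 - (-4)·-0.1429 - (2)·-0.1111) / (-10) = 1.0599
  x_4 = (1 - (3)·1.2500 - (2)·-0.1429 - (3)·0.9000) / (-9) = 0.5738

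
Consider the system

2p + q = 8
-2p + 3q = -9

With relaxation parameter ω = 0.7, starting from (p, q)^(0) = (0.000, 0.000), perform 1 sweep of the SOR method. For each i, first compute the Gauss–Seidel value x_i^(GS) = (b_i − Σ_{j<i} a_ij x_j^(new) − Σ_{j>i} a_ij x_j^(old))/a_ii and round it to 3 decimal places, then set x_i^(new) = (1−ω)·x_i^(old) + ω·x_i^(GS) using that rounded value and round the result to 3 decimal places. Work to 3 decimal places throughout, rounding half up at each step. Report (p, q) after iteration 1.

Iteration 1:
  p: GS value = (8 - (1)·0.000) / (2) = 4.000;  p ← (1−ω)·0.000 + ω·4.000 = 2.800
  q: GS value = (-9 - (-2)·2.800) / (3) = -1.133;  q ← (1−ω)·0.000 + ω·-1.133 = -0.793

(2.800, -0.793)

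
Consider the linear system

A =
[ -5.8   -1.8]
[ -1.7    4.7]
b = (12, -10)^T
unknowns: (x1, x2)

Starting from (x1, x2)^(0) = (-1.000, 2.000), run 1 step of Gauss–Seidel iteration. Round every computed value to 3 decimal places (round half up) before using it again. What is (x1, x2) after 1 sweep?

(-2.690, -3.101)

Iteration 1:
  x1 = (12 - (-1.8)·2.000) / (-5.8) = -2.690
  x2 = (-10 - (-1.7)·-2.690) / (4.7) = -3.101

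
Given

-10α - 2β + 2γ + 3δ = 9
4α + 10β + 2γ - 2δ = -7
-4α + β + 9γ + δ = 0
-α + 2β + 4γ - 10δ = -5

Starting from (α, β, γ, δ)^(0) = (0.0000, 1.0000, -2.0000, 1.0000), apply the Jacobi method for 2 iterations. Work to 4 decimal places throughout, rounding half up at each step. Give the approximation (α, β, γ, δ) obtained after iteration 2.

Iteration 1:
  α = (9 - (-2)·1.0000 - (2)·-2.0000 - (3)·1.0000) / (-10) = -1.2000
  β = (-7 - (4)·0.0000 - (2)·-2.0000 - (-2)·1.0000) / (10) = -0.1000
  γ = (0 - (-4)·0.0000 - (1)·1.0000 - (1)·1.0000) / (9) = -0.2222
  δ = (-5 - (-1)·0.0000 - (2)·1.0000 - (4)·-2.0000) / (-10) = -0.1000
Iteration 2:
  α = (9 - (-2)·-0.1000 - (2)·-0.2222 - (3)·-0.1000) / (-10) = -0.9544
  β = (-7 - (4)·-1.2000 - (2)·-0.2222 - (-2)·-0.1000) / (10) = -0.1956
  γ = (0 - (-4)·-1.2000 - (1)·-0.1000 - (1)·-0.1000) / (9) = -0.5111
  δ = (-5 - (-1)·-1.2000 - (2)·-0.1000 - (4)·-0.2222) / (-10) = 0.5111

(-0.9544, -0.1956, -0.5111, 0.5111)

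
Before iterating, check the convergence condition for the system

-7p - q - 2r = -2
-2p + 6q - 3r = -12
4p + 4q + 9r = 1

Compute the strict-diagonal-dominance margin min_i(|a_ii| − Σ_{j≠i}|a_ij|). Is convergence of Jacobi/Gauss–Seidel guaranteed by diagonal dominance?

1

row 1: |-7| − (1+2) = 4
row 2: |6| − (2+3) = 1
row 3: |9| − (4+4) = 1
minimum over rows = 1 → strictly diagonally dominant (convergence guaranteed)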